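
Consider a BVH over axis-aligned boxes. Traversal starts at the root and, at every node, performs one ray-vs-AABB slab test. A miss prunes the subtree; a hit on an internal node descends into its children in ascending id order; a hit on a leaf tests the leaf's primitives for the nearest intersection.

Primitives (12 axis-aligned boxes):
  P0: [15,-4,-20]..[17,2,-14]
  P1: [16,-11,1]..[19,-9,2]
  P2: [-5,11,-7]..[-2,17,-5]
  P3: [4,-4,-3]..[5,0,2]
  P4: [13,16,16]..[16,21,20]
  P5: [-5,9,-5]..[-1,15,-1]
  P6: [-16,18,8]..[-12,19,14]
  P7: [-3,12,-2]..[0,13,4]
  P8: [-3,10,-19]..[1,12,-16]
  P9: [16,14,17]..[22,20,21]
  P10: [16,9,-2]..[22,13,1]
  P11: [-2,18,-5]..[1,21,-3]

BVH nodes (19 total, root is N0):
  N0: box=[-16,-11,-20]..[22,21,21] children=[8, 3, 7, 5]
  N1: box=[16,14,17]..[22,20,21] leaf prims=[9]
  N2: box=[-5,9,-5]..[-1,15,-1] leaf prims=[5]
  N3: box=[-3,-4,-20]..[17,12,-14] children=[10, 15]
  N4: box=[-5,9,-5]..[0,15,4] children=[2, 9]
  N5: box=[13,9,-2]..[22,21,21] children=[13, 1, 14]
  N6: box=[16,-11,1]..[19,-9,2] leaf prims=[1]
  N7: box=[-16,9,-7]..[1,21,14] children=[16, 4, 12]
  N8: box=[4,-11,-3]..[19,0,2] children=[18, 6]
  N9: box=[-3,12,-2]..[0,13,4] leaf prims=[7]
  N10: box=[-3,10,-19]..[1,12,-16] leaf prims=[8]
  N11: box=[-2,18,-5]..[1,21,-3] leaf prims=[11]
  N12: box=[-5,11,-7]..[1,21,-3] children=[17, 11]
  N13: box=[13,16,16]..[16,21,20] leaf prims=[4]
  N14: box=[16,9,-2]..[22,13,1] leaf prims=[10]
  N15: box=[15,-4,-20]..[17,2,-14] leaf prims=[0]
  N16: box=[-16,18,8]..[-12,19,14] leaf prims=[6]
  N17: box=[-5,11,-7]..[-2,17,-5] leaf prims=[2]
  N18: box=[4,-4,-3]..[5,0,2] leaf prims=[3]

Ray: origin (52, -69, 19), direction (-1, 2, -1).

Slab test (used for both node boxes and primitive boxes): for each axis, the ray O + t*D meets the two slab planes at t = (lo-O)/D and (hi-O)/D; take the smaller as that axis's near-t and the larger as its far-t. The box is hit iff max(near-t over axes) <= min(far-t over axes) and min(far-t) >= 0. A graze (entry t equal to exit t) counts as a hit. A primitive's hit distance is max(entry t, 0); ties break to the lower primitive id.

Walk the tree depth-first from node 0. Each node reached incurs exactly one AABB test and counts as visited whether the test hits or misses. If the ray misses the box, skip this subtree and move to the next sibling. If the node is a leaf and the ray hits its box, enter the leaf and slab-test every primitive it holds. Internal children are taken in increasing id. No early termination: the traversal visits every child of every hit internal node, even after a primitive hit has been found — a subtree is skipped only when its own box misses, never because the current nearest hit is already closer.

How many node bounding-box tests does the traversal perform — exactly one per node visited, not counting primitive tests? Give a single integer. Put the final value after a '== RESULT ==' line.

Trace the traversal:
N0 x:[30,68] y:[29,45] z:[-2,39] -> hit [30,39], descend [3, 5, 7, 8]
  N3 x:[35,55] y:[65/2,81/2] z:[33,39] -> hit [35,39], descend [10, 15]
    N10 x:[51,55] y:[79/2,81/2] z:[35,38] -> miss, prune
    N15 x:[35,37] y:[65/2,71/2] z:[33,39] -> hit [35,71/2] leaf, test {P0@t=35}
  N5 x:[30,39] y:[39,45] z:[-2,21] -> miss, prune
  N7 x:[51,68] y:[39,45] z:[5,26] -> miss, prune
  N8 x:[33,48] y:[29,69/2] z:[17,22] -> miss, prune

Visited [0, 3, 10, 15, 5, 7, 8]. Tests: 7 box, 1 leaf. Nearest: P0.

== RESULT ==
7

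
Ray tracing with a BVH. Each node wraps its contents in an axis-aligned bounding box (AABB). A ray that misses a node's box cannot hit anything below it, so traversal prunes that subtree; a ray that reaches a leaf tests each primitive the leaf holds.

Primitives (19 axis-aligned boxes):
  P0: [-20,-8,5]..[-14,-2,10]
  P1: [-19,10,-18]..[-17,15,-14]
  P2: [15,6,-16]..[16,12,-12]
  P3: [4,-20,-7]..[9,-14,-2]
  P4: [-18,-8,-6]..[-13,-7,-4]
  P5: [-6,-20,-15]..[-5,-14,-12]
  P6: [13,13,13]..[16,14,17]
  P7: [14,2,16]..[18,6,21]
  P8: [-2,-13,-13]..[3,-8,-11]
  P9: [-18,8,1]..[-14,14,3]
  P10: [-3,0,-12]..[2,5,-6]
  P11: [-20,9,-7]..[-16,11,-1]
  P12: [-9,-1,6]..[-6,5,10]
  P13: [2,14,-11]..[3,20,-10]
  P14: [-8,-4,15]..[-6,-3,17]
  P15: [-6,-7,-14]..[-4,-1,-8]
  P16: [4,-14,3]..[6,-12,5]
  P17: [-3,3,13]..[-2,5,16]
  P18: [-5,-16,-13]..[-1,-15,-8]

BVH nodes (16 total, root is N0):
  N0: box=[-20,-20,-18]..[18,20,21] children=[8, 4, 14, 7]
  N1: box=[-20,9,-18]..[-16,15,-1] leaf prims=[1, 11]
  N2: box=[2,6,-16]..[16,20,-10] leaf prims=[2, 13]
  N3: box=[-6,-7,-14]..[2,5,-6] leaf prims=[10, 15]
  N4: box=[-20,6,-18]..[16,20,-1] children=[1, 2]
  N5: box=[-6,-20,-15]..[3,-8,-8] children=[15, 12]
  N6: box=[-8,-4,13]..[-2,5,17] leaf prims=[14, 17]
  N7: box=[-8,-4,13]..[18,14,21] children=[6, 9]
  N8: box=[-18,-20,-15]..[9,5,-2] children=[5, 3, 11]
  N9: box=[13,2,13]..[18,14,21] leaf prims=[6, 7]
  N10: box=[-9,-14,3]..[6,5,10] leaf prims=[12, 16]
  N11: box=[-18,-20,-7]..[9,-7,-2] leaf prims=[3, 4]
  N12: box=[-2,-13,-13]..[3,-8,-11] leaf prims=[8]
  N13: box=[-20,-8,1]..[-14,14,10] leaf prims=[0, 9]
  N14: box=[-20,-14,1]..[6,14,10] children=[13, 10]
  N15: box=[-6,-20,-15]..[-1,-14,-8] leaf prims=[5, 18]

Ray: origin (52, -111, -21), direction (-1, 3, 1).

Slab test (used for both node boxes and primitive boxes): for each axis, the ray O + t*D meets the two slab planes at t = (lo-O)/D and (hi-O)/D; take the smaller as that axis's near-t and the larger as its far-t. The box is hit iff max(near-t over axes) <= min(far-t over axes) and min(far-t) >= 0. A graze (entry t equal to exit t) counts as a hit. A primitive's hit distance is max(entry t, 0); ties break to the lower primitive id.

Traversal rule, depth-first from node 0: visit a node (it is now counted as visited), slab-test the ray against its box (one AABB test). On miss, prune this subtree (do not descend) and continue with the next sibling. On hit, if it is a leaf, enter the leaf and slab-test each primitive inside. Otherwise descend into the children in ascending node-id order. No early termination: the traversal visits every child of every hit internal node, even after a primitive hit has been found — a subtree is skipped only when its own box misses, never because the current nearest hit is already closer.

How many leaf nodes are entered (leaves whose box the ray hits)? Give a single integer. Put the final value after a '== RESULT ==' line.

Traverse from the root:
N0 x:[34,72] y:[91/3,131/3] z:[3,42] -> hit [34,42], descend [4, 7, 8, 14]
  N4 x:[36,72] y:[39,131/3] z:[3,20] -> miss, prune
  N7 x:[34,60] y:[107/3,125/3] z:[34,42] -> hit [107/3,125/3], descend [6, 9]
    N6 x:[54,60] y:[107/3,116/3] z:[34,38] -> miss, prune
    N9 x:[34,39] y:[113/3,125/3] z:[34,42] -> hit [113/3,39] leaf, test {P6(miss), P7@t=113/3}
  N8 x:[43,70] y:[91/3,116/3] z:[6,19] -> miss, prune
  N14 x:[46,72] y:[97/3,125/3] z:[22,31] -> miss, prune

7 AABB tests over nodes [0, 4, 7, 6, 9, 8, 14]; 1 leaf entered; closest P7.

== RESULT ==
1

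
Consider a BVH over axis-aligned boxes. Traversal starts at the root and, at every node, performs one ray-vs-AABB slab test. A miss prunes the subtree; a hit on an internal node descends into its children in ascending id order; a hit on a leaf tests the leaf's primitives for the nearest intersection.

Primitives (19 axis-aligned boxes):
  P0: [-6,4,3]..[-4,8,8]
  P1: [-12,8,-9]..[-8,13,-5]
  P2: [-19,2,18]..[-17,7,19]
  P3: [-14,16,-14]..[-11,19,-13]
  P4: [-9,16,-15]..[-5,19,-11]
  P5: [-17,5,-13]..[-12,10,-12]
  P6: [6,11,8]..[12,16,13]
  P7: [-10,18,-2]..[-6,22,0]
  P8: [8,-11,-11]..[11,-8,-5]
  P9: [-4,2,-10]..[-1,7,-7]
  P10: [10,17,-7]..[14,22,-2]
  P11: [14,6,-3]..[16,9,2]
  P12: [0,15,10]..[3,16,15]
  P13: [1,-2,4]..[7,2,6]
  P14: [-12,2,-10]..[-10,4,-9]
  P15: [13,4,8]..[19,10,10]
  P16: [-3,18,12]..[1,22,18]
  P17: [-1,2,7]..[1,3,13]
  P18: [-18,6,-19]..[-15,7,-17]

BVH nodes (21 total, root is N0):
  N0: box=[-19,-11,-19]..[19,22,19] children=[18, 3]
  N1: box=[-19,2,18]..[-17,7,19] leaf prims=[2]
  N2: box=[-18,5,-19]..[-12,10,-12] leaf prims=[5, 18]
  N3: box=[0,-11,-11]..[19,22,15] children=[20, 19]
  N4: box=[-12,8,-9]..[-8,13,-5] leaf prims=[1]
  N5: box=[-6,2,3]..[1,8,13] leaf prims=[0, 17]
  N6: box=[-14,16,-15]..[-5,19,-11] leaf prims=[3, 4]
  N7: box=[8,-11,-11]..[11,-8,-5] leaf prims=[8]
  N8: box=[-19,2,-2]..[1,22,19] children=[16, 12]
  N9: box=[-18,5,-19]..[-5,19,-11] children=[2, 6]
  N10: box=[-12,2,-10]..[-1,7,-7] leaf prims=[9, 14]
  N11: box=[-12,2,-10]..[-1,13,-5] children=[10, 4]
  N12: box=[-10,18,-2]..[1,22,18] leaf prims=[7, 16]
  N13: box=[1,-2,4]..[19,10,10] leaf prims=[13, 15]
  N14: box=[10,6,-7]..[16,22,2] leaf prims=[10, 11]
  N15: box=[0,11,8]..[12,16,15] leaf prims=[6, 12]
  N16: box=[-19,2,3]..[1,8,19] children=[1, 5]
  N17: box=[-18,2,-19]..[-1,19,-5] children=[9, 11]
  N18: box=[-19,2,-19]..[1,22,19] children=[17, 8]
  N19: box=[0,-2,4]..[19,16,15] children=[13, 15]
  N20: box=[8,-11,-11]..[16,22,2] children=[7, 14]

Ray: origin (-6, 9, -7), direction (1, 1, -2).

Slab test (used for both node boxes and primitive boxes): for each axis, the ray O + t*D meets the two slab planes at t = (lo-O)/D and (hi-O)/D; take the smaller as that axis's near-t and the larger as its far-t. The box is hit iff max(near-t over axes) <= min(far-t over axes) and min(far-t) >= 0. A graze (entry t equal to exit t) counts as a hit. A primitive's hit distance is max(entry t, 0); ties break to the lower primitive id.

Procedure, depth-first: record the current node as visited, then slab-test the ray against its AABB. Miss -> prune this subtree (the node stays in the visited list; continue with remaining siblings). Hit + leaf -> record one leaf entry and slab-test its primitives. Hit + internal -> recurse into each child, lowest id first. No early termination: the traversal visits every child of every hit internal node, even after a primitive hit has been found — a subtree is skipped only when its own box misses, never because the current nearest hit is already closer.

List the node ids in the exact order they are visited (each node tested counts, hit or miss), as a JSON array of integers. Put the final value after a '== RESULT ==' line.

Traverse from the root:
N0 x:[-13,25] y:[-20,13] z:[-13,6] -> hit [-13,6], descend [3, 18]
  N3 x:[6,25] y:[-20,13] z:[-11,2] -> miss, prune
  N18 x:[-13,7] y:[-7,13] z:[-13,6] -> hit [-7,6], descend [8, 17]
    N8 x:[-13,7] y:[-7,13] z:[-13,-5/2] -> miss, prune
    N17 x:[-12,5] y:[-7,10] z:[-1,6] -> hit [-1,5], descend [9, 11]
      N9 x:[-12,1] y:[-4,10] z:[2,6] -> miss, prune
      N11 x:[-6,5] y:[-7,4] z:[-1,3/2] -> hit [-1,3/2], descend [4, 10]
        N4 x:[-6,-2] y:[-1,4] z:[-1,1] -> miss, prune
        N10 x:[-6,5] y:[-7,-2] z:[0,3/2] -> miss, prune

order=[0, 3, 18, 8, 17, 9, 11, 4, 10]  |boxes|=9  |leaves|=0  hit=miss

== RESULT ==
[0, 3, 18, 8, 17, 9, 11, 4, 10]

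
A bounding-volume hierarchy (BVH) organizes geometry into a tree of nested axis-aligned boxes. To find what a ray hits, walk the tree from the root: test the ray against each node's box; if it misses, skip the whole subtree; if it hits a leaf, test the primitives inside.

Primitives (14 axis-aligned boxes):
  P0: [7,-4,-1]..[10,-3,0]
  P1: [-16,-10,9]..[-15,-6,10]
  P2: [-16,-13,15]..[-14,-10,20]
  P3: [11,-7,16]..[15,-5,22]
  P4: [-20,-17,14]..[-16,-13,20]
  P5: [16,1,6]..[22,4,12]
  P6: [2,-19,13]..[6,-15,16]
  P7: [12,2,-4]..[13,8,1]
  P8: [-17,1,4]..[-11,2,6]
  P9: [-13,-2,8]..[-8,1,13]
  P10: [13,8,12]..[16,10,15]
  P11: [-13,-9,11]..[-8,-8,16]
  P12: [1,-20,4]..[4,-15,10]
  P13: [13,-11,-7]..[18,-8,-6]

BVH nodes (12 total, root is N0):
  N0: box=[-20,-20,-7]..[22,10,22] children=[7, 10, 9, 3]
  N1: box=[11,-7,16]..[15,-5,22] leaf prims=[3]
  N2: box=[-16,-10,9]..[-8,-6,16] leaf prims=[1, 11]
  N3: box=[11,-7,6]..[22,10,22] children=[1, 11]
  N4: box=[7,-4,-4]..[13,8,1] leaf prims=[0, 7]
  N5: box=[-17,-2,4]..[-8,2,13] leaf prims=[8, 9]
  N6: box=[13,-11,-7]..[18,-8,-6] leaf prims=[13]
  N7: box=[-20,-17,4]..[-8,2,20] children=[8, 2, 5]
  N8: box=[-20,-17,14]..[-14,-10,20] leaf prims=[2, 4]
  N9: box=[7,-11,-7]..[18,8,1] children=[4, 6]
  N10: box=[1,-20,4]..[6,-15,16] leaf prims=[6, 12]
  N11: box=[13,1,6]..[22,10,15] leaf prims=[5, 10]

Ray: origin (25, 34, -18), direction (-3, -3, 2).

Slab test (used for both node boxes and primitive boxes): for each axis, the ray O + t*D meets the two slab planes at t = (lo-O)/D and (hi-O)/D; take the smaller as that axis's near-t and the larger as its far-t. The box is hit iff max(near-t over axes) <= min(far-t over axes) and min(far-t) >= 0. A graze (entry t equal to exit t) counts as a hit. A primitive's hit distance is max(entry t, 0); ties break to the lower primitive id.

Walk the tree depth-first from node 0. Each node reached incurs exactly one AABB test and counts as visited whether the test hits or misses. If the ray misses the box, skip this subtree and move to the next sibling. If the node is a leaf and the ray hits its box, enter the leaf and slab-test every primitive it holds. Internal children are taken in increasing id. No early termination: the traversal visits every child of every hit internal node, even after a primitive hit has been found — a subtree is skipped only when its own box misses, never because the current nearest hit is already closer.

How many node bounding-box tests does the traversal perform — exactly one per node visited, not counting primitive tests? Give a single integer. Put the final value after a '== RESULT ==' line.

Walk:
N0 x:[1,15] y:[8,18] z:[11/2,20] -> hit [8,15], descend [3, 7, 9, 10]
  N3 x:[1,14/3] y:[8,41/3] z:[12,20] -> miss, prune
  N7 x:[11,15] y:[32/3,17] z:[11,19] -> hit [11,15], descend [2, 5, 8]
    N2 x:[11,41/3] y:[40/3,44/3] z:[27/2,17] -> hit [27/2,41/3] leaf, test {P1@t=27/2, P11(miss)}
    N5 x:[11,14] y:[32/3,12] z:[11,31/2] -> hit [11,12] leaf, test {P8(miss), P9(miss)}
    N8 x:[13,15] y:[44/3,17] z:[16,19] -> miss, prune
  N9 x:[7/3,6] y:[26/3,15] z:[11/2,19/2] -> miss, prune
  N10 x:[19/3,8] y:[49/3,18] z:[11,17] -> miss, prune

Visited [0, 3, 7, 2, 5, 8, 9, 10]. Tests: 8 box, 2 leaf. Nearest: P1.

== RESULT ==
8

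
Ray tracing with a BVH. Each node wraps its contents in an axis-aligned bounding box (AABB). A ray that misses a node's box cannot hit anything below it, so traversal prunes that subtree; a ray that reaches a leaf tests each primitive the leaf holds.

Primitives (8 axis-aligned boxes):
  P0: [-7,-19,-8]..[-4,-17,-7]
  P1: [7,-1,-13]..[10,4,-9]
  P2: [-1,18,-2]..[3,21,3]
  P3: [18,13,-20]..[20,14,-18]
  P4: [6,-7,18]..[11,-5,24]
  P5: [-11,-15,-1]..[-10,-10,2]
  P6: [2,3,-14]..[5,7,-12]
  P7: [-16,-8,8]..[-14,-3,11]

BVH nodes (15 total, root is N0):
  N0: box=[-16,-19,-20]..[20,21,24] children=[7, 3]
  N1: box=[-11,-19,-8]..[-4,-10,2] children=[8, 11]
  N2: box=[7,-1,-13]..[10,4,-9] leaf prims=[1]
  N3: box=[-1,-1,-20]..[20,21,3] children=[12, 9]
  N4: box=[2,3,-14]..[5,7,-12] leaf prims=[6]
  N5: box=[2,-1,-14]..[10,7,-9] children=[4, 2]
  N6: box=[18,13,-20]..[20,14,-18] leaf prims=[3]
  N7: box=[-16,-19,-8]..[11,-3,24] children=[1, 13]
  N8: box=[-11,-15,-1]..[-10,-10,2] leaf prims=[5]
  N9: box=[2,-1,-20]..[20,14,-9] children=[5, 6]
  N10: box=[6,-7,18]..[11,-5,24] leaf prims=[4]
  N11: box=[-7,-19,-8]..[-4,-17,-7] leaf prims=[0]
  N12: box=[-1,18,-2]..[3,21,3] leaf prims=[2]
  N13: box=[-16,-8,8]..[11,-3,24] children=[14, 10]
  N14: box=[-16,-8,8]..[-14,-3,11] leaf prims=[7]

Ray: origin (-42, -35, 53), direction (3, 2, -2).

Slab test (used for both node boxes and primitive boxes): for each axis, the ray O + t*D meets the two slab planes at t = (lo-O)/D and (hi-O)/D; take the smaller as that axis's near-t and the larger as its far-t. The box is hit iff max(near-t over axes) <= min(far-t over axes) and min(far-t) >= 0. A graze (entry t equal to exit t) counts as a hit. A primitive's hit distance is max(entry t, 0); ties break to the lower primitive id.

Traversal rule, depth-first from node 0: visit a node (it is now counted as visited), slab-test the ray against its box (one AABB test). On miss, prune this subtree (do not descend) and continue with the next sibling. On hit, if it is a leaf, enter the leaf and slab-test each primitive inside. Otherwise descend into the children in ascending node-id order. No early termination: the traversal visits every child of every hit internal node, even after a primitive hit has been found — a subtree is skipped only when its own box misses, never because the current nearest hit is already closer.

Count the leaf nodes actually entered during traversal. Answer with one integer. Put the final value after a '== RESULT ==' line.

Walk:
N0 x:[26/3,62/3] y:[8,28] z:[29/2,73/2] -> hit [29/2,62/3], descend [3, 7]
  N3 x:[41/3,62/3] y:[17,28] z:[25,73/2] -> miss, prune
  N7 x:[26/3,53/3] y:[8,16] z:[29/2,61/2] -> hit [29/2,16], descend [1, 13]
    N1 x:[31/3,38/3] y:[8,25/2] z:[51/2,61/2] -> miss, prune
    N13 x:[26/3,53/3] y:[27/2,16] z:[29/2,45/2] -> hit [29/2,16], descend [10, 14]
      N10 x:[16,53/3] y:[14,15] z:[29/2,35/2] -> miss, prune
      N14 x:[26/3,28/3] y:[27/2,16] z:[21,45/2] -> miss, prune

order=[0, 3, 7, 1, 13, 10, 14]  |boxes|=7  |leaves|=0  hit=miss

== RESULT ==
0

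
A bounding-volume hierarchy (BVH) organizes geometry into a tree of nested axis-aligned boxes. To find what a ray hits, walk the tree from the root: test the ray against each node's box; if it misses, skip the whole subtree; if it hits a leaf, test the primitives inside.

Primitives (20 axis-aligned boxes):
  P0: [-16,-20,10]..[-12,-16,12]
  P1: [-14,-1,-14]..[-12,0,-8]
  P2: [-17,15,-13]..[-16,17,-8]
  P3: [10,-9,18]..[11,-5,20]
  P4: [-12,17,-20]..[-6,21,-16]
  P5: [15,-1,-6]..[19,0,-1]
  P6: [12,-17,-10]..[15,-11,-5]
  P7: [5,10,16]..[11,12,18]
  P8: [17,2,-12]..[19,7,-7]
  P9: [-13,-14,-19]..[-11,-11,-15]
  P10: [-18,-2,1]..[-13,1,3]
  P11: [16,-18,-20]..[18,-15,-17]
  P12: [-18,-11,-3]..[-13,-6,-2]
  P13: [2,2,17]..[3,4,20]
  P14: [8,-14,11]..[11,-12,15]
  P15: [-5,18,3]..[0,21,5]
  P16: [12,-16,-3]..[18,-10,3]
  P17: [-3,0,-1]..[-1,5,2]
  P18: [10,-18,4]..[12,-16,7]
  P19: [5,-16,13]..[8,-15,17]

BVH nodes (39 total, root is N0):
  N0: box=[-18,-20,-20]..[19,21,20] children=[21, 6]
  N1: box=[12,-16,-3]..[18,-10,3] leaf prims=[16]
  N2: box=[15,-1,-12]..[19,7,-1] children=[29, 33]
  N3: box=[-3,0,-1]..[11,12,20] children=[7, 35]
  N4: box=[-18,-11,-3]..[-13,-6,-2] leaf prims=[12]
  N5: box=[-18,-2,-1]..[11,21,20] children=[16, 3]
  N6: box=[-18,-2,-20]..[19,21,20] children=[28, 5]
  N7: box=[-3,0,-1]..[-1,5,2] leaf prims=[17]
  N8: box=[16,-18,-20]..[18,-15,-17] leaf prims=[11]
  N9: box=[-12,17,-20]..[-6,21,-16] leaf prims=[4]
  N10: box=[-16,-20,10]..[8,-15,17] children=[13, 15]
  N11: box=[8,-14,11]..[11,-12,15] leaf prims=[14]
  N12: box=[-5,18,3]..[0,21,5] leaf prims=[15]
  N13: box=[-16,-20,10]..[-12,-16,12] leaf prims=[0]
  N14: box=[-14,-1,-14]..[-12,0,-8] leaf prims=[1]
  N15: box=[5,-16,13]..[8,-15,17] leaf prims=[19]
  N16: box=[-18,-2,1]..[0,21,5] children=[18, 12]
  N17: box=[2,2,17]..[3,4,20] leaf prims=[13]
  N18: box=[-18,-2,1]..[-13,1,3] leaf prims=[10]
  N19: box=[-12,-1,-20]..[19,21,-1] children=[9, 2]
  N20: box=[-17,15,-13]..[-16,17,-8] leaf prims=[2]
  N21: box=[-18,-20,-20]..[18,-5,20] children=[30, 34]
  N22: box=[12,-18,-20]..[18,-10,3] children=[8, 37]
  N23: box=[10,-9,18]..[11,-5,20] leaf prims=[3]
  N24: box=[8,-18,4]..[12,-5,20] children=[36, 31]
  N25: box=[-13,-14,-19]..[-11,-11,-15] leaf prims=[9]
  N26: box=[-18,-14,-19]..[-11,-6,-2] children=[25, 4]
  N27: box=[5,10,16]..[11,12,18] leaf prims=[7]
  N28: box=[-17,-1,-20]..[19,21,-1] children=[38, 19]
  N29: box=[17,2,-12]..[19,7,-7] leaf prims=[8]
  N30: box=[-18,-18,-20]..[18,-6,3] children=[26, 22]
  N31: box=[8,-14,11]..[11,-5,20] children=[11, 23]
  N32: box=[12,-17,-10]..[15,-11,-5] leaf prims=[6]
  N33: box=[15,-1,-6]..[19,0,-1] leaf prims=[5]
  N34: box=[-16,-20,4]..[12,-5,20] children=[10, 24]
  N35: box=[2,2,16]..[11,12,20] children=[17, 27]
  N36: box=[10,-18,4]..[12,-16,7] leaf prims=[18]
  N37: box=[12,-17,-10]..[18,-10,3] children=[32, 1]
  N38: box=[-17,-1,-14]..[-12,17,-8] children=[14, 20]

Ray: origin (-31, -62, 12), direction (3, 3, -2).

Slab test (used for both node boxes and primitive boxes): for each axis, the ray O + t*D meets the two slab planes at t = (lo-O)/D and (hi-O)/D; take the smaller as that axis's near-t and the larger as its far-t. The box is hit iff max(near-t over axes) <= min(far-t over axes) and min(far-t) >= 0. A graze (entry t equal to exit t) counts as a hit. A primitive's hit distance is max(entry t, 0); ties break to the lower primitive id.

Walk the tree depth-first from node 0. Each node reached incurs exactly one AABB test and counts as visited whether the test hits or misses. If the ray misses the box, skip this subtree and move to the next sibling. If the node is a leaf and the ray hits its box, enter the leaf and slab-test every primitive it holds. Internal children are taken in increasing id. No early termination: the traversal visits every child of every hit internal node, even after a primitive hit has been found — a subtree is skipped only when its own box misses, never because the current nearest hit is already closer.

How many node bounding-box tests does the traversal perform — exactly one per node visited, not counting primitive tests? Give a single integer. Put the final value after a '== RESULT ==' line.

Walk:
N0 x:[13/3,50/3] y:[14,83/3] z:[-4,16] -> hit [14,16], descend [6, 21]
  N6 x:[13/3,50/3] y:[20,83/3] z:[-4,16] -> miss, prune
  N21 x:[13/3,49/3] y:[14,19] z:[-4,16] -> hit [14,16], descend [30, 34]
    N30 x:[13/3,49/3] y:[44/3,56/3] z:[9/2,16] -> hit [44/3,16], descend [22, 26]
      N22 x:[43/3,49/3] y:[44/3,52/3] z:[9/2,16] -> hit [44/3,16], descend [8, 37]
        N8 x:[47/3,49/3] y:[44/3,47/3] z:[29/2,16] -> hit [47/3,47/3] leaf, test {P11@t=47/3}
        N37 x:[43/3,49/3] y:[15,52/3] z:[9/2,11] -> miss, prune
      N26 x:[13/3,20/3] y:[16,56/3] z:[7,31/2] -> miss, prune
    N34 x:[5,43/3] y:[14,19] z:[-4,4] -> miss, prune

Visited [0, 6, 21, 30, 22, 8, 37, 26, 34]. Tests: 9 box, 1 leaf. Nearest: P11.

== RESULT ==
9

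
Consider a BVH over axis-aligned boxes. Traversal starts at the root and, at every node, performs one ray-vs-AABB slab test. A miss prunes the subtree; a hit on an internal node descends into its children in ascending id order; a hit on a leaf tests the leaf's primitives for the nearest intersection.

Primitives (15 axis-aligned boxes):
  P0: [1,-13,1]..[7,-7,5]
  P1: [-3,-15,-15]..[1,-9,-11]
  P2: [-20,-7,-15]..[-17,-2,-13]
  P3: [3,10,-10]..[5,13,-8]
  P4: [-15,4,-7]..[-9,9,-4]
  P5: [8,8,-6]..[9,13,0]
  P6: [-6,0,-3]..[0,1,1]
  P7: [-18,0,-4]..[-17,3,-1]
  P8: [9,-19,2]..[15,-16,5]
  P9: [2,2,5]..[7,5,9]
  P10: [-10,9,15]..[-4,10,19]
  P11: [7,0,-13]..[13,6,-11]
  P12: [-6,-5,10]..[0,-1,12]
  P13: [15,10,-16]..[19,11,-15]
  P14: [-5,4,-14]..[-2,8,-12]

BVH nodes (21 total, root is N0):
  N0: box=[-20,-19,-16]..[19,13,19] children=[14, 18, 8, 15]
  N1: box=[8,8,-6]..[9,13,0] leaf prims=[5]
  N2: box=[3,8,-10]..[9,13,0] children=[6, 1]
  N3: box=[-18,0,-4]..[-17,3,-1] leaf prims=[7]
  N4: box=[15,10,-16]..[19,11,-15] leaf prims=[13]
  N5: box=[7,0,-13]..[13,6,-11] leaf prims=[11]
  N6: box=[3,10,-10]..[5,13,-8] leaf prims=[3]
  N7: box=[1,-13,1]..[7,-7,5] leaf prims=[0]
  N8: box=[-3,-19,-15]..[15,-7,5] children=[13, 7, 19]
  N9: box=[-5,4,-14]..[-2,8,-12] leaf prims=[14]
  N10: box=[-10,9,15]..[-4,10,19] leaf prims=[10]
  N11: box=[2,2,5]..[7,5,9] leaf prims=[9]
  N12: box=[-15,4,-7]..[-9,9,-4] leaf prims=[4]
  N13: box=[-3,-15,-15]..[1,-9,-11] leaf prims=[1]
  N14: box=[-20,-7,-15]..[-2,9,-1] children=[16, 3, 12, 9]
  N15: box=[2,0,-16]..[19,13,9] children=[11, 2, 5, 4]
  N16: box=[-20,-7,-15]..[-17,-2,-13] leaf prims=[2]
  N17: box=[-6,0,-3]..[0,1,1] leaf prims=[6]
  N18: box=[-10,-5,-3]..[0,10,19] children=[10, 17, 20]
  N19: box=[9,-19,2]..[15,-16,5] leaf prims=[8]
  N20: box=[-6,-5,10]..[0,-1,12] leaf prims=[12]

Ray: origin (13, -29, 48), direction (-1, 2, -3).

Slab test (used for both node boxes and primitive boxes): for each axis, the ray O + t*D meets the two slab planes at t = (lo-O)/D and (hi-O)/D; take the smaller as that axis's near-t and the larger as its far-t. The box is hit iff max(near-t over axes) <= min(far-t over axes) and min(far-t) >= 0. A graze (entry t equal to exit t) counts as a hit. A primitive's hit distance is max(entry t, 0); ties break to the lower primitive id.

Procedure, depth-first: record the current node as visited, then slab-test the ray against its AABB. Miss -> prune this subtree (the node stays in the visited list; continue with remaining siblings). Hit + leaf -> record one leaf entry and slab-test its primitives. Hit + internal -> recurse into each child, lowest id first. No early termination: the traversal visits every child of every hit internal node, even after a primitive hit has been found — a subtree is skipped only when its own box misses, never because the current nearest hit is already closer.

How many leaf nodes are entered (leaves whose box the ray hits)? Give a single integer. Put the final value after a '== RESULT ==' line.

Trace the traversal:
N0 x:[-6,33] y:[5,21] z:[29/3,64/3] -> hit [29/3,21], descend [8, 14, 15, 18]
  N8 x:[-2,16] y:[5,11] z:[43/3,21] -> miss, prune
  N14 x:[15,33] y:[11,19] z:[49/3,21] -> hit [49/3,19], descend [3, 9, 12, 16]
    N3 x:[30,31] y:[29/2,16] z:[49/3,52/3] -> miss, prune
    N9 x:[15,18] y:[33/2,37/2] z:[20,62/3] -> miss, prune
    N12 x:[22,28] y:[33/2,19] z:[52/3,55/3] -> miss, prune
    N16 x:[30,33] y:[11,27/2] z:[61/3,21] -> miss, prune
  N15 x:[-6,11] y:[29/2,21] z:[13,64/3] -> miss, prune
  N18 x:[13,23] y:[12,39/2] z:[29/3,17] -> hit [13,17], descend [10, 17, 20]
    N10 x:[17,23] y:[19,39/2] z:[29/3,11] -> miss, prune
    N17 x:[13,19] y:[29/2,15] z:[47/3,17] -> miss, prune
    N20 x:[13,19] y:[12,14] z:[12,38/3] -> miss, prune

order=[0, 8, 14, 3, 9, 12, 16, 15, 18, 10, 17, 20]  |boxes|=12  |leaves|=0  hit=miss

== RESULT ==
0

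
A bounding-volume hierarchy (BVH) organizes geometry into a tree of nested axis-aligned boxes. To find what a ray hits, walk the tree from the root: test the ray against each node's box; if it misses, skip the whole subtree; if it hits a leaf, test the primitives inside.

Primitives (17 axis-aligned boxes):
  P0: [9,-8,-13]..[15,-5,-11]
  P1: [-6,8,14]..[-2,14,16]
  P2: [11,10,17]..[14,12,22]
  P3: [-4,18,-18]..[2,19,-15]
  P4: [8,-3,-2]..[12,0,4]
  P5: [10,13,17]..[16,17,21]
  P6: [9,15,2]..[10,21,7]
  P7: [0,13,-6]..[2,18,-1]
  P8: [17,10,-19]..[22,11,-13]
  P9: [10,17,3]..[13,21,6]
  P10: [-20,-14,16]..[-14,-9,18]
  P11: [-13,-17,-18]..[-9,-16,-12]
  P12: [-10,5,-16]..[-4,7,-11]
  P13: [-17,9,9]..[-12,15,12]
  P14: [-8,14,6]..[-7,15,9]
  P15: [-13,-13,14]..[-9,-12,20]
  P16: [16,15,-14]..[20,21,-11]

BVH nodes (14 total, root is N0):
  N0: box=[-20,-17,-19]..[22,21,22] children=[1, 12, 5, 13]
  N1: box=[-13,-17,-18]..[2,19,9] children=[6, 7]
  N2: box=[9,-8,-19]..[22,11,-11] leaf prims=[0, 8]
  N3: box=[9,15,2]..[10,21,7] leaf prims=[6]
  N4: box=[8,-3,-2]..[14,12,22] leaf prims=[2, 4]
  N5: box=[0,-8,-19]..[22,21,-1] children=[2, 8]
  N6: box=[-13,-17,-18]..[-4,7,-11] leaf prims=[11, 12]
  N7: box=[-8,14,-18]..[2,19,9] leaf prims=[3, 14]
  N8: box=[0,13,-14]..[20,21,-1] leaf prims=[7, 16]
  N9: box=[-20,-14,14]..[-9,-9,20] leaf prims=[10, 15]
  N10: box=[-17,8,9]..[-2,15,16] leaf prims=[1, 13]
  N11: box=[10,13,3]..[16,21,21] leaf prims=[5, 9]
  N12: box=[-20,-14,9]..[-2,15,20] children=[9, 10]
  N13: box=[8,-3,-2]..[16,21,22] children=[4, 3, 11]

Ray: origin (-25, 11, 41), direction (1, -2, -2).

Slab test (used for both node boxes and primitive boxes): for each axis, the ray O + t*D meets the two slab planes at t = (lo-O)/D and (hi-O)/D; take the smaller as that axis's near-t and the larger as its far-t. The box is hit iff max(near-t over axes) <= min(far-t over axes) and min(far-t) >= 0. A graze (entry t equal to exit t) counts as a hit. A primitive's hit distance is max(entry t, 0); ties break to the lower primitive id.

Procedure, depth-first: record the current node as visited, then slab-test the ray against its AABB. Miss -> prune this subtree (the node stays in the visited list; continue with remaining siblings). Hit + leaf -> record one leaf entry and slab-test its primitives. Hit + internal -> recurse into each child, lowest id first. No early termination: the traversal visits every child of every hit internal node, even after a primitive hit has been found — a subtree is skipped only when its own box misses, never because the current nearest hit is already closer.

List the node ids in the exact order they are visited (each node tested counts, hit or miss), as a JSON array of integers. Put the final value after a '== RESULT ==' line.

Walk:
N0 x:[5,47] y:[-5,14] z:[19/2,30] -> hit [19/2,14], descend [1, 5, 12, 13]
  N1 x:[12,27] y:[-4,14] z:[16,59/2] -> miss, prune
  N5 x:[25,47] y:[-5,19/2] z:[21,30] -> miss, prune
  N12 x:[5,23] y:[-2,25/2] z:[21/2,16] -> hit [21/2,25/2], descend [9, 10]
    N9 x:[5,16] y:[10,25/2] z:[21/2,27/2] -> hit [21/2,25/2] leaf, test {P10(miss), P15@t=12}
    N10 x:[8,23] y:[-2,3/2] z:[25/2,16] -> miss, prune
  N13 x:[33,41] y:[-5,7] z:[19/2,43/2] -> miss, prune

order=[0, 1, 5, 12, 9, 10, 13]  |boxes|=7  |leaves|=1  hit=P15

== RESULT ==
[0, 1, 5, 12, 9, 10, 13]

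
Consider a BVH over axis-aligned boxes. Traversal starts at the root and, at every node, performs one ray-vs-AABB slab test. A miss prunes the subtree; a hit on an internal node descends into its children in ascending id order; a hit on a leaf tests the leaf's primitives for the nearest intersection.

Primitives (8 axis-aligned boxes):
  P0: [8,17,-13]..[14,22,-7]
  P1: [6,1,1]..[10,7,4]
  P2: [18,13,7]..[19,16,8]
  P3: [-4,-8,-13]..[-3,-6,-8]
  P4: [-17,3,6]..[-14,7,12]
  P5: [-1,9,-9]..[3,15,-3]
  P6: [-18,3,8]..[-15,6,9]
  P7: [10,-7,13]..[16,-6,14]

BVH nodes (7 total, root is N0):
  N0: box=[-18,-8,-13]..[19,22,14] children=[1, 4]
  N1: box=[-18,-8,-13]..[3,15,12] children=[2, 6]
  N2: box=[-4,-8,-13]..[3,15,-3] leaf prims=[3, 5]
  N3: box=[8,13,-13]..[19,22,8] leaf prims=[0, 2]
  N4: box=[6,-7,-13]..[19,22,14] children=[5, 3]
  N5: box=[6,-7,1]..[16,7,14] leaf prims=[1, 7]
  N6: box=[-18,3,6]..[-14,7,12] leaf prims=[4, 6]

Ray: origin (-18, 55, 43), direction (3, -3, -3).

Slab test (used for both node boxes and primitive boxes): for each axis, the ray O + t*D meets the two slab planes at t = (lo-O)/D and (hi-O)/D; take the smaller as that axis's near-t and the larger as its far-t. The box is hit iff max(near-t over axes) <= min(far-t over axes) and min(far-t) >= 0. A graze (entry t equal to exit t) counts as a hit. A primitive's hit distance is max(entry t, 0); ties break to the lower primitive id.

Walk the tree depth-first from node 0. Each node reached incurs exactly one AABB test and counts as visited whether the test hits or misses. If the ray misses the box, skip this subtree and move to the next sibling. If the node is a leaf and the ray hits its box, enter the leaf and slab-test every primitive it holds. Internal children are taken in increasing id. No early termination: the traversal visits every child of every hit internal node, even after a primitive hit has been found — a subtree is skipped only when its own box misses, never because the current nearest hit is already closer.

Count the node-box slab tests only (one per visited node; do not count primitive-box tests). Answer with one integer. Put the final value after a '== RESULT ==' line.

Walk:
N0 x:[0,37/3] y:[11,21] z:[29/3,56/3] -> hit [11,37/3], descend [1, 4]
  N1 x:[0,7] y:[40/3,21] z:[31/3,56/3] -> miss, prune
  N4 x:[8,37/3] y:[11,62/3] z:[29/3,56/3] -> hit [11,37/3], descend [3, 5]
    N3 x:[26/3,37/3] y:[11,14] z:[35/3,56/3] -> hit [35/3,37/3] leaf, test {P0(miss), P2(miss)}
    N5 x:[8,34/3] y:[16,62/3] z:[29/3,14] -> miss, prune

5 AABB tests over nodes [0, 1, 4, 3, 5]; 1 leaf entered; closest miss.

== RESULT ==
5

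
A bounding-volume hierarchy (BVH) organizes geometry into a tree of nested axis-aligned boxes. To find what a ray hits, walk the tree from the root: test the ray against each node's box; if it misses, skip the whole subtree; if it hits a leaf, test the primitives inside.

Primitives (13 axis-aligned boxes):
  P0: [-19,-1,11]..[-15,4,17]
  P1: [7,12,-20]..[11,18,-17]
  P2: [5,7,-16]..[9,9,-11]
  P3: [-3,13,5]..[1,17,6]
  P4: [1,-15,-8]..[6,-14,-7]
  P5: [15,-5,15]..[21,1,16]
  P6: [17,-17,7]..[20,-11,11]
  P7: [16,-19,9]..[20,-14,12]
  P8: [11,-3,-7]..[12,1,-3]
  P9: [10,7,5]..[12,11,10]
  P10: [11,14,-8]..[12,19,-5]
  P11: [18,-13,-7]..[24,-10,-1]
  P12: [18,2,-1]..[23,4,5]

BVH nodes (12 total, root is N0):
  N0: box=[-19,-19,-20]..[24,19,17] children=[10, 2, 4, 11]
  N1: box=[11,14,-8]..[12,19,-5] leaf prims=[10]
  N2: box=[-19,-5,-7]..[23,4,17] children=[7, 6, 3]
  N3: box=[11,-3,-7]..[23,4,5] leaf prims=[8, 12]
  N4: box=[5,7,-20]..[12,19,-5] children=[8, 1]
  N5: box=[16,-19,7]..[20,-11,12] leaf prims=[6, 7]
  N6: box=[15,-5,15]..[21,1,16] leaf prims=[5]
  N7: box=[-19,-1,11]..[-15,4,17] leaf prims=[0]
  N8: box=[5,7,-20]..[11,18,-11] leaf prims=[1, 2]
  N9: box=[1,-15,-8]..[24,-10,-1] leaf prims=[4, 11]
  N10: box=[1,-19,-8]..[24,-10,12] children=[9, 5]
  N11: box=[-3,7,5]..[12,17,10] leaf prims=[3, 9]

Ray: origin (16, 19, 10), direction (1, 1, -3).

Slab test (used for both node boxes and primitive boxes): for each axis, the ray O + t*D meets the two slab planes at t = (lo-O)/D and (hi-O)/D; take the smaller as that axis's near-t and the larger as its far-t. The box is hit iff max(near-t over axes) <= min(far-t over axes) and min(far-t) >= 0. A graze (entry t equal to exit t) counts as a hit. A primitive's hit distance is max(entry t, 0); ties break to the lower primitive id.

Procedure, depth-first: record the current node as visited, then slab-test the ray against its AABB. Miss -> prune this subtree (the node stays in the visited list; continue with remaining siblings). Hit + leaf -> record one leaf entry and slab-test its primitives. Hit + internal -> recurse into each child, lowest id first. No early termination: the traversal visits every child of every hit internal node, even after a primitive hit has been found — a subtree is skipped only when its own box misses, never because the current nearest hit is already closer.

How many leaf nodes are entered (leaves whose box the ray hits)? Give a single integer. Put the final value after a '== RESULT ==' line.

Walk:
N0 x:[-35,8] y:[-38,0] z:[-7/3,10] -> hit [-7/3,0], descend [2, 4, 10, 11]
  N2 x:[-35,7] y:[-24,-15] z:[-7/3,17/3] -> miss, prune
  N4 x:[-11,-4] y:[-12,0] z:[5,10] -> miss, prune
  N10 x:[-15,8] y:[-38,-29] z:[-2/3,6] -> miss, prune
  N11 x:[-19,-4] y:[-12,-2] z:[0,5/3] -> miss, prune

Summary -> nodes [0, 2, 4, 10, 11]; box-tests=5; leaf-entries=0; first=miss

== RESULT ==
0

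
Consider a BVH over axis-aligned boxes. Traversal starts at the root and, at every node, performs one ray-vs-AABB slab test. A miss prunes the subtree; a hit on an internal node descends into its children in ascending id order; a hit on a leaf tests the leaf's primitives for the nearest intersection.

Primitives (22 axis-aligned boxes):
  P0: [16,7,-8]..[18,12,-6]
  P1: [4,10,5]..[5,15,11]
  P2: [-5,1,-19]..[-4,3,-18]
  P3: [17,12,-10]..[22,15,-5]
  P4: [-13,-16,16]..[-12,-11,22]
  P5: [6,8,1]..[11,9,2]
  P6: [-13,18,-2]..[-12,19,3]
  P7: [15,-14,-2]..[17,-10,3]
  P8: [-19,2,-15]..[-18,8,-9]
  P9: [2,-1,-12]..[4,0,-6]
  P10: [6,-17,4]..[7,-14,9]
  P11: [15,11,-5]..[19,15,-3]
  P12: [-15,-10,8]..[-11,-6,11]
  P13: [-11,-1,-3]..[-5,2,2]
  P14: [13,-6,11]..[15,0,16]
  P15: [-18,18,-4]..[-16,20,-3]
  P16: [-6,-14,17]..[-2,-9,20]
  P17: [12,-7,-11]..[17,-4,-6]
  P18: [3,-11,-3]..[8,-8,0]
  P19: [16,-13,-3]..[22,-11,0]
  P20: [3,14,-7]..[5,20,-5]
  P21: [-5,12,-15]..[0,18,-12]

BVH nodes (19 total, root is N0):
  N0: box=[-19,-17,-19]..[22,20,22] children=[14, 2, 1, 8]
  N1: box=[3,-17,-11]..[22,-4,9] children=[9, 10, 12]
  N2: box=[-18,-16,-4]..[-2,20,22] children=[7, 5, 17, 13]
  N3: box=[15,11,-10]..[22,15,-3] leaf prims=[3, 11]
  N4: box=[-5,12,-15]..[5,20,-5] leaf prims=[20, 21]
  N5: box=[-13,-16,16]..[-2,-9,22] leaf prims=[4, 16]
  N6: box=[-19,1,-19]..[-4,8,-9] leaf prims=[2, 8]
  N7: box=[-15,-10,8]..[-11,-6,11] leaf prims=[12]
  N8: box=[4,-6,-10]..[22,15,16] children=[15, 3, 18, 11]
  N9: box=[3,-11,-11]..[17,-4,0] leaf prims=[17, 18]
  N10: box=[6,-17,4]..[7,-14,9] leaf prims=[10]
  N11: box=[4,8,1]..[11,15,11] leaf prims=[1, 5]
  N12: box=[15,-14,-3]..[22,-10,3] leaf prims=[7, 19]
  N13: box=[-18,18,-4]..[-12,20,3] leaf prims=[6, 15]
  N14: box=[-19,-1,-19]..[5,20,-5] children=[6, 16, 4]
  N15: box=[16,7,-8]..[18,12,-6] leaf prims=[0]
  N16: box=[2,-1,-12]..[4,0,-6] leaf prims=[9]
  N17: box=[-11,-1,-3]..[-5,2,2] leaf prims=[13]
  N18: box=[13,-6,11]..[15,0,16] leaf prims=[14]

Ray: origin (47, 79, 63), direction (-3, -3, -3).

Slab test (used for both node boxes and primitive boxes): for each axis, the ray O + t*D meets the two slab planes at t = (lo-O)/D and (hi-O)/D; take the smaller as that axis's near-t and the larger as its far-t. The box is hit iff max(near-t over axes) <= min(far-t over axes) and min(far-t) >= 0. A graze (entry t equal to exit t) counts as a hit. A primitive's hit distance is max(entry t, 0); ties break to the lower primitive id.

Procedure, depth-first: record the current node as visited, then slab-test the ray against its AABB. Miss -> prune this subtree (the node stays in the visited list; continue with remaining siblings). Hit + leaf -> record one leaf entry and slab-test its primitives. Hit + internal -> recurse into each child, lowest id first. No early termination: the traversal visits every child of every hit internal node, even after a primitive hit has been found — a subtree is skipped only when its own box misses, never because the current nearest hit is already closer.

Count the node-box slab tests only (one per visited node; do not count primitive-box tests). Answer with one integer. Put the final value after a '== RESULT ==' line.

Trace the traversal:
N0 x:[25/3,22] y:[59/3,32] z:[41/3,82/3] -> hit [59/3,22], descend [1, 2, 8, 14]
  N1 x:[25/3,44/3] y:[83/3,32] z:[18,74/3] -> miss, prune
  N2 x:[49/3,65/3] y:[59/3,95/3] z:[41/3,67/3] -> hit [59/3,65/3], descend [5, 7, 13, 17]
    N5 x:[49/3,20] y:[88/3,95/3] z:[41/3,47/3] -> miss, prune
    N7 x:[58/3,62/3] y:[85/3,89/3] z:[52/3,55/3] -> miss, prune
    N13 x:[59/3,65/3] y:[59/3,61/3] z:[20,67/3] -> hit [20,61/3] leaf, test {P6@t=20, P15(miss)}
    N17 x:[52/3,58/3] y:[77/3,80/3] z:[61/3,22] -> miss, prune
  N8 x:[25/3,43/3] y:[64/3,85/3] z:[47/3,73/3] -> miss, prune
  N14 x:[14,22] y:[59/3,80/3] z:[68/3,82/3] -> miss, prune

Summary -> nodes [0, 1, 2, 5, 7, 13, 17, 8, 14]; box-tests=9; leaf-entries=1; first=P6

== RESULT ==
9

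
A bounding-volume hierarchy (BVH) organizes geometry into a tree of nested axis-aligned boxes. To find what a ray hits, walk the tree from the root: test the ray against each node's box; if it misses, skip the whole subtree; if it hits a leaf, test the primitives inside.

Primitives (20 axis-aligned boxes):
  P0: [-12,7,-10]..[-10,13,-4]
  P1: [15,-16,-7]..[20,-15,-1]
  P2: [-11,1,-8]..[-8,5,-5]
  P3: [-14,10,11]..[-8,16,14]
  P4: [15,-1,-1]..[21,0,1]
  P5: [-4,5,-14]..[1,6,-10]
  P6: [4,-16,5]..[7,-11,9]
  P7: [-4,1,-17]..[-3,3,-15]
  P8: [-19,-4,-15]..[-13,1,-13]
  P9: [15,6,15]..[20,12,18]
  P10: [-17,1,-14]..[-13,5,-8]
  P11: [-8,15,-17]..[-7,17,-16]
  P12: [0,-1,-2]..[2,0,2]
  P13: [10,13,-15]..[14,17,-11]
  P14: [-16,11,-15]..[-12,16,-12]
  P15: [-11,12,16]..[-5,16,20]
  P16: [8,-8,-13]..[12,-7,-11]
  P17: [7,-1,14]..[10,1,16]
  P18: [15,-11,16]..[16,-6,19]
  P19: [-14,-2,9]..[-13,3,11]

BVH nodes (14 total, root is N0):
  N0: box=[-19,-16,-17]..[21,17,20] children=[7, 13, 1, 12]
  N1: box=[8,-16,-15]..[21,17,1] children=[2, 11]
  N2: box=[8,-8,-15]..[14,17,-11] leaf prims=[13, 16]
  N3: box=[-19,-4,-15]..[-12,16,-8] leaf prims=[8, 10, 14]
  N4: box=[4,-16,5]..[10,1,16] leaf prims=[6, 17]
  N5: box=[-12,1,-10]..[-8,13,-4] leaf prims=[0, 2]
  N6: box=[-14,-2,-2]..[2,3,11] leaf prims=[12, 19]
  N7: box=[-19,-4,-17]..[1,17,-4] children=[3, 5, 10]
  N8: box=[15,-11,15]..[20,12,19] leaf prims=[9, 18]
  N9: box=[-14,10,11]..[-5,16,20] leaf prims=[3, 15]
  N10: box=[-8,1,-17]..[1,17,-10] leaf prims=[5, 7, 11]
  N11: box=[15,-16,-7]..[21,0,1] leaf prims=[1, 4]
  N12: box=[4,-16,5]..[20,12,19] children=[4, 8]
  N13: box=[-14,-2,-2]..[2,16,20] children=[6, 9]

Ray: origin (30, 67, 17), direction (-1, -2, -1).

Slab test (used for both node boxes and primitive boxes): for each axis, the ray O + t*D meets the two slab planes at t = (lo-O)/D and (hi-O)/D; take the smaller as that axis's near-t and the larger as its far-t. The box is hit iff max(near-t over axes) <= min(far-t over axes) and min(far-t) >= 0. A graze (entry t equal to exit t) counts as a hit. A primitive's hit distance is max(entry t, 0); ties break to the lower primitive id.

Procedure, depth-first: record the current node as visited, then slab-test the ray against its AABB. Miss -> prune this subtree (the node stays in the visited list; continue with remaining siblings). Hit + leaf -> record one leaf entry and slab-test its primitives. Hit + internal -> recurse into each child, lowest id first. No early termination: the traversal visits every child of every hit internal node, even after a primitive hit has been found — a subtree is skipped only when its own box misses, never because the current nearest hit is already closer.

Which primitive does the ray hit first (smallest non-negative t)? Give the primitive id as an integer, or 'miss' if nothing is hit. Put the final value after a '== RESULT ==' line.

Traverse from the root:
N0 x:[9,49] y:[25,83/2] z:[-3,34] -> hit [25,34], descend [1, 7, 12, 13]
  N1 x:[9,22] y:[25,83/2] z:[16,32] -> miss, prune
  N7 x:[29,49] y:[25,71/2] z:[21,34] -> hit [29,34], descend [3, 5, 10]
    N3 x:[42,49] y:[51/2,71/2] z:[25,32] -> miss, prune
    N5 x:[38,42] y:[27,33] z:[21,27] -> miss, prune
    N10 x:[29,38] y:[25,33] z:[27,34] -> hit [29,33] leaf, test {P5@t=61/2, P7@t=33, P11(miss)}
  N12 x:[10,26] y:[55/2,83/2] z:[-2,12] -> miss, prune
  N13 x:[28,44] y:[51/2,69/2] z:[-3,19] -> miss, prune

order=[0, 1, 7, 3, 5, 10, 12, 13]  |boxes|=8  |leaves|=1  hit=P5

== RESULT ==
5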